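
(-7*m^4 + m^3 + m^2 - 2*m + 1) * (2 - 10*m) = 70*m^5 - 24*m^4 - 8*m^3 + 22*m^2 - 14*m + 2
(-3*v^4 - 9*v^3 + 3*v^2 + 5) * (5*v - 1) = -15*v^5 - 42*v^4 + 24*v^3 - 3*v^2 + 25*v - 5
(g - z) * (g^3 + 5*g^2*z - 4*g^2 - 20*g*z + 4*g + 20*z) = g^4 + 4*g^3*z - 4*g^3 - 5*g^2*z^2 - 16*g^2*z + 4*g^2 + 20*g*z^2 + 16*g*z - 20*z^2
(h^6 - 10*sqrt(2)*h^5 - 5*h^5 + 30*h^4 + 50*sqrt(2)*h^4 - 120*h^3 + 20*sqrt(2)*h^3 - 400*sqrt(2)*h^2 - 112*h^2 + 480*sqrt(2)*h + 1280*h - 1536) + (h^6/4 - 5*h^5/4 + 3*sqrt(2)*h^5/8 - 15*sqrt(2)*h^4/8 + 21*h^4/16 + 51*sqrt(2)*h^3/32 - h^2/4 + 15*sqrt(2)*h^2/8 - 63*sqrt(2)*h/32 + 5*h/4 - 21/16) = 5*h^6/4 - 77*sqrt(2)*h^5/8 - 25*h^5/4 + 501*h^4/16 + 385*sqrt(2)*h^4/8 - 120*h^3 + 691*sqrt(2)*h^3/32 - 3185*sqrt(2)*h^2/8 - 449*h^2/4 + 15297*sqrt(2)*h/32 + 5125*h/4 - 24597/16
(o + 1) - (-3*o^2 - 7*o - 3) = 3*o^2 + 8*o + 4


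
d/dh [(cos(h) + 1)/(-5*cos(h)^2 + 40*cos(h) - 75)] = (sin(h)^2 - 2*cos(h) + 22)*sin(h)/(5*(cos(h)^2 - 8*cos(h) + 15)^2)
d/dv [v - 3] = 1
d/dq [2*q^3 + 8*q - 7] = 6*q^2 + 8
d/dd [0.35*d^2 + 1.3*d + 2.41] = 0.7*d + 1.3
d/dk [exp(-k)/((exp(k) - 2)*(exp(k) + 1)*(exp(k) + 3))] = 2*(-2*exp(3*k) - 3*exp(2*k) + 5*exp(k) + 3)*exp(-k)/(exp(6*k) + 4*exp(5*k) - 6*exp(4*k) - 32*exp(3*k) + exp(2*k) + 60*exp(k) + 36)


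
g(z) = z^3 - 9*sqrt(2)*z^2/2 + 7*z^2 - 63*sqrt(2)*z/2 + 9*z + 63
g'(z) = 3*z^2 - 9*sqrt(2)*z + 14*z - 63*sqrt(2)/2 + 9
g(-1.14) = 102.87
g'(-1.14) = -33.10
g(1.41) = 16.95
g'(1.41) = -27.79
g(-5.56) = 108.43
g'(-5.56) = 50.12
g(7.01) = 189.54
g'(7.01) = 120.79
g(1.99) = 2.66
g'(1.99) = -21.14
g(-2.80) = 145.57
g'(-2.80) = -15.59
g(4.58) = 9.61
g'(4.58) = 33.21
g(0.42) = 48.26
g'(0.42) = -34.48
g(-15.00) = -2635.68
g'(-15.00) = 620.37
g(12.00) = 1456.02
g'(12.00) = 411.72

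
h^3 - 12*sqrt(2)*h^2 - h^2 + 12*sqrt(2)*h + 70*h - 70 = (h - 1)*(h - 7*sqrt(2))*(h - 5*sqrt(2))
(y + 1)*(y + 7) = y^2 + 8*y + 7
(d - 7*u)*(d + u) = d^2 - 6*d*u - 7*u^2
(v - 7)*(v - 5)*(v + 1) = v^3 - 11*v^2 + 23*v + 35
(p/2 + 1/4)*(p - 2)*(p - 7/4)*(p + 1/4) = p^4/2 - 3*p^3/2 + 13*p^2/32 + 69*p/64 + 7/32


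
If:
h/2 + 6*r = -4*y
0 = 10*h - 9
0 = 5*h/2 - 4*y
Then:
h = 9/10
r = -9/20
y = 9/16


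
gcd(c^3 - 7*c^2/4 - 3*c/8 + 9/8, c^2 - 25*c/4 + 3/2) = 1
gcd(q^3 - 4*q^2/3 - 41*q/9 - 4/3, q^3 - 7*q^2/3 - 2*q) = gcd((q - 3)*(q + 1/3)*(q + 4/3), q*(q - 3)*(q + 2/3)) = q - 3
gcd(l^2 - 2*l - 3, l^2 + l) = l + 1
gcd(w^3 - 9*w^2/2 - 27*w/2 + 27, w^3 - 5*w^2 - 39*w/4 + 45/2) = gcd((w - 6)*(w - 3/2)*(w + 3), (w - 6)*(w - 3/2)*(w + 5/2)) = w^2 - 15*w/2 + 9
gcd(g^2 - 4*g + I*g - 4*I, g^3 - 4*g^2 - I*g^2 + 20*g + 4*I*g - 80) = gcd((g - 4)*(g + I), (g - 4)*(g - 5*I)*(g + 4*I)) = g - 4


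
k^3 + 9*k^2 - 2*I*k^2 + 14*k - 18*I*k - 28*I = (k + 2)*(k + 7)*(k - 2*I)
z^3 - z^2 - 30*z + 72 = (z - 4)*(z - 3)*(z + 6)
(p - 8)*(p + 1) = p^2 - 7*p - 8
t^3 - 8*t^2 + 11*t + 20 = (t - 5)*(t - 4)*(t + 1)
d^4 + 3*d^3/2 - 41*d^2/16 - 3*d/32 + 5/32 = (d - 1)*(d - 1/4)*(d + 1/4)*(d + 5/2)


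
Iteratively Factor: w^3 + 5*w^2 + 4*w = (w)*(w^2 + 5*w + 4) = w*(w + 4)*(w + 1)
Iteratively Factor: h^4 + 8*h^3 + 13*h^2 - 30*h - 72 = (h + 3)*(h^3 + 5*h^2 - 2*h - 24) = (h - 2)*(h + 3)*(h^2 + 7*h + 12) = (h - 2)*(h + 3)^2*(h + 4)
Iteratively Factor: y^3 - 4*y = (y + 2)*(y^2 - 2*y) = y*(y + 2)*(y - 2)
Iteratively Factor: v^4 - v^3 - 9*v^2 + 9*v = (v)*(v^3 - v^2 - 9*v + 9) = v*(v + 3)*(v^2 - 4*v + 3) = v*(v - 1)*(v + 3)*(v - 3)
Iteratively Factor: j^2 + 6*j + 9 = (j + 3)*(j + 3)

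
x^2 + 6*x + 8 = (x + 2)*(x + 4)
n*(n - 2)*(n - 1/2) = n^3 - 5*n^2/2 + n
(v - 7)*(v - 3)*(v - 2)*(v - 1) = v^4 - 13*v^3 + 53*v^2 - 83*v + 42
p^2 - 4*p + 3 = (p - 3)*(p - 1)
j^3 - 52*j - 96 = (j - 8)*(j + 2)*(j + 6)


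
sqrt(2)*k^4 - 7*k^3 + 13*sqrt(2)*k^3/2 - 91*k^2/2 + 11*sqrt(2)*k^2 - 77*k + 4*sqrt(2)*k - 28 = (k + 2)*(k + 4)*(k - 7*sqrt(2)/2)*(sqrt(2)*k + sqrt(2)/2)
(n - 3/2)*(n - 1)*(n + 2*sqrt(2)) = n^3 - 5*n^2/2 + 2*sqrt(2)*n^2 - 5*sqrt(2)*n + 3*n/2 + 3*sqrt(2)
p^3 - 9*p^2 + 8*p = p*(p - 8)*(p - 1)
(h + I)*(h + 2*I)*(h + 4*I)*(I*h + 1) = I*h^4 - 6*h^3 - 7*I*h^2 - 6*h - 8*I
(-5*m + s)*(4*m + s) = -20*m^2 - m*s + s^2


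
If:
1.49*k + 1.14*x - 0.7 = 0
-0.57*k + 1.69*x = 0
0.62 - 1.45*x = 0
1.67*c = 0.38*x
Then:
No Solution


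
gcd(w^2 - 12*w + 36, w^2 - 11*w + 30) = w - 6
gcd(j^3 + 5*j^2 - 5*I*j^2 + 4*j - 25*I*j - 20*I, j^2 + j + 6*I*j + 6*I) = j + 1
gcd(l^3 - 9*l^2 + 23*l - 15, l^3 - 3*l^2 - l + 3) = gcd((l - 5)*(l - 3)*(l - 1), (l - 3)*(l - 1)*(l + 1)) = l^2 - 4*l + 3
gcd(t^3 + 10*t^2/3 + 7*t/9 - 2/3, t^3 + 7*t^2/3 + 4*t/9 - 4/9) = t^2 + t/3 - 2/9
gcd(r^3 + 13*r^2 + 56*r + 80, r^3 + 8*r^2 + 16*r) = r^2 + 8*r + 16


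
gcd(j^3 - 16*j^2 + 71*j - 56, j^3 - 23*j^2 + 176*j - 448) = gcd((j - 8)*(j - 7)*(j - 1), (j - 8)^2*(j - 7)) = j^2 - 15*j + 56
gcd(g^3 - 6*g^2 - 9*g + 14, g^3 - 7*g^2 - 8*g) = 1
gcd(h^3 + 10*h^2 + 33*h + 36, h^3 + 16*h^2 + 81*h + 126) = h + 3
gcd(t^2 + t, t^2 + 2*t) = t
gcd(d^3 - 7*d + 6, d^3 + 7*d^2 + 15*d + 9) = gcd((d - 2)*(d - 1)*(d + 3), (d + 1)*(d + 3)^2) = d + 3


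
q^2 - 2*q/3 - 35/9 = (q - 7/3)*(q + 5/3)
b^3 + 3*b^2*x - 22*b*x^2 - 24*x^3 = (b - 4*x)*(b + x)*(b + 6*x)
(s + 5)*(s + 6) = s^2 + 11*s + 30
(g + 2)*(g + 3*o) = g^2 + 3*g*o + 2*g + 6*o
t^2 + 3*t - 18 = (t - 3)*(t + 6)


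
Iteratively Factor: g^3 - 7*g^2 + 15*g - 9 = (g - 3)*(g^2 - 4*g + 3) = (g - 3)*(g - 1)*(g - 3)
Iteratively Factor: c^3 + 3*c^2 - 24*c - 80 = (c + 4)*(c^2 - c - 20) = (c - 5)*(c + 4)*(c + 4)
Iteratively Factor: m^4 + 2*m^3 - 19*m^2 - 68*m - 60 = (m + 2)*(m^3 - 19*m - 30) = (m - 5)*(m + 2)*(m^2 + 5*m + 6) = (m - 5)*(m + 2)^2*(m + 3)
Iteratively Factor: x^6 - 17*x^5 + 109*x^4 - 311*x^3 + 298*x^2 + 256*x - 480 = (x - 3)*(x^5 - 14*x^4 + 67*x^3 - 110*x^2 - 32*x + 160) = (x - 4)*(x - 3)*(x^4 - 10*x^3 + 27*x^2 - 2*x - 40) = (x - 5)*(x - 4)*(x - 3)*(x^3 - 5*x^2 + 2*x + 8) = (x - 5)*(x - 4)^2*(x - 3)*(x^2 - x - 2) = (x - 5)*(x - 4)^2*(x - 3)*(x - 2)*(x + 1)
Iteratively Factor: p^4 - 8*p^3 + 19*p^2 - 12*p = (p - 1)*(p^3 - 7*p^2 + 12*p) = p*(p - 1)*(p^2 - 7*p + 12) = p*(p - 4)*(p - 1)*(p - 3)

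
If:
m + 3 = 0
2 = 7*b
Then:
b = 2/7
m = -3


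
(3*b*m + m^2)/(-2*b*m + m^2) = (-3*b - m)/(2*b - m)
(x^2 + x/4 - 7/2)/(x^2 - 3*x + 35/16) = 4*(x + 2)/(4*x - 5)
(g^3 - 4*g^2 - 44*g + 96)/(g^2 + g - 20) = (g^3 - 4*g^2 - 44*g + 96)/(g^2 + g - 20)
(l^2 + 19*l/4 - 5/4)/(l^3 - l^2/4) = (l + 5)/l^2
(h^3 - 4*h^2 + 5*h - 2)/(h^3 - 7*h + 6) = (h - 1)/(h + 3)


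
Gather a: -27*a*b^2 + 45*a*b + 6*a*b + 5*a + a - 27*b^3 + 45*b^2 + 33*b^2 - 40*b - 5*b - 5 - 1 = a*(-27*b^2 + 51*b + 6) - 27*b^3 + 78*b^2 - 45*b - 6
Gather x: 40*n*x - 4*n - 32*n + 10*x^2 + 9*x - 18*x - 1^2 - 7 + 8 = -36*n + 10*x^2 + x*(40*n - 9)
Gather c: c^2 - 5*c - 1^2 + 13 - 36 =c^2 - 5*c - 24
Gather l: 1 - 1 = 0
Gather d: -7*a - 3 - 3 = -7*a - 6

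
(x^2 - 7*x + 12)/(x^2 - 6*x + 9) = (x - 4)/(x - 3)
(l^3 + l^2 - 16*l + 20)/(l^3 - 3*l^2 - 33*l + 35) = (l^2 - 4*l + 4)/(l^2 - 8*l + 7)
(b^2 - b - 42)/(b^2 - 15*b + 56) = (b + 6)/(b - 8)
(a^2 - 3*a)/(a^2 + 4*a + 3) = a*(a - 3)/(a^2 + 4*a + 3)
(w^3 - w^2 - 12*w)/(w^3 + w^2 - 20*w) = (w + 3)/(w + 5)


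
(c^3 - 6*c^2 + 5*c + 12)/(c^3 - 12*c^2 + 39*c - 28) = (c^2 - 2*c - 3)/(c^2 - 8*c + 7)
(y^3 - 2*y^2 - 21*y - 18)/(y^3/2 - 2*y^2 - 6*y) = 2*(y^2 + 4*y + 3)/(y*(y + 2))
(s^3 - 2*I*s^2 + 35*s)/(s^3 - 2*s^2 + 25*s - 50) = s*(s - 7*I)/(s^2 - s*(2 + 5*I) + 10*I)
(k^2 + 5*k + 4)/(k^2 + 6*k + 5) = (k + 4)/(k + 5)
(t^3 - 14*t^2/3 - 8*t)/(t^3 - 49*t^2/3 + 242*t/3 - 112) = t*(3*t + 4)/(3*t^2 - 31*t + 56)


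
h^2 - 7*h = h*(h - 7)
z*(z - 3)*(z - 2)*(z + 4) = z^4 - z^3 - 14*z^2 + 24*z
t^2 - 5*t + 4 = (t - 4)*(t - 1)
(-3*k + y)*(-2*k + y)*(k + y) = 6*k^3 + k^2*y - 4*k*y^2 + y^3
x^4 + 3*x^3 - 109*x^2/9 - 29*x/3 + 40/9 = (x - 8/3)*(x - 1/3)*(x + 1)*(x + 5)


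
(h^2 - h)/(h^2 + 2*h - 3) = h/(h + 3)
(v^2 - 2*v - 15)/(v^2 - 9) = (v - 5)/(v - 3)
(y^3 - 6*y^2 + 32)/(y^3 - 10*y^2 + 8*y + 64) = (y - 4)/(y - 8)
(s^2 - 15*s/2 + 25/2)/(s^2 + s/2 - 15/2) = (s - 5)/(s + 3)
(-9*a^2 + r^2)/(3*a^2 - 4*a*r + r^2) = (3*a + r)/(-a + r)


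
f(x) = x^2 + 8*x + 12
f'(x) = 2*x + 8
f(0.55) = 16.70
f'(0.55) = 9.10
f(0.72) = 18.28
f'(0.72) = 9.44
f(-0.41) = 8.89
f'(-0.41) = 7.18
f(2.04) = 32.48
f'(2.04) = 12.08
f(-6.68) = 3.18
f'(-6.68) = -5.36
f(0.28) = 14.32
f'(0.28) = 8.56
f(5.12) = 79.17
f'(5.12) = 18.24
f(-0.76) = 6.50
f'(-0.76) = 6.48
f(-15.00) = 117.00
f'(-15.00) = -22.00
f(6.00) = 96.00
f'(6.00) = 20.00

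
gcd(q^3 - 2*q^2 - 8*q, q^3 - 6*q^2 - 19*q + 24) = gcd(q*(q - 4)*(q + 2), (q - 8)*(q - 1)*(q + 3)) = 1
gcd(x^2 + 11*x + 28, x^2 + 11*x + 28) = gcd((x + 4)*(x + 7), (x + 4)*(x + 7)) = x^2 + 11*x + 28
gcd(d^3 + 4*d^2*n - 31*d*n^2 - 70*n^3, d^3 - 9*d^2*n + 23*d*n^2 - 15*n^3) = d - 5*n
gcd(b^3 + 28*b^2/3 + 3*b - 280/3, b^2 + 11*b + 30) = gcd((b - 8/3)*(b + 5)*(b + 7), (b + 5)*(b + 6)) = b + 5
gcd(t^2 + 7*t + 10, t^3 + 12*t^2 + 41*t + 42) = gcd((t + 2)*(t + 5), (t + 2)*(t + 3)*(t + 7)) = t + 2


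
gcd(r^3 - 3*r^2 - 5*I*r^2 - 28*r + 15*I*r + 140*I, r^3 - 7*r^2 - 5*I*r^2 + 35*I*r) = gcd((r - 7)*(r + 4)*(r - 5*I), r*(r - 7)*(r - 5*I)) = r^2 + r*(-7 - 5*I) + 35*I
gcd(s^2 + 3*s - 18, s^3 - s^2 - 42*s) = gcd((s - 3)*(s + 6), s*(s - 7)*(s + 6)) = s + 6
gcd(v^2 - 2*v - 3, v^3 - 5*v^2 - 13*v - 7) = v + 1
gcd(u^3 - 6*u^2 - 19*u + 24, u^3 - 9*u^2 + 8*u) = u^2 - 9*u + 8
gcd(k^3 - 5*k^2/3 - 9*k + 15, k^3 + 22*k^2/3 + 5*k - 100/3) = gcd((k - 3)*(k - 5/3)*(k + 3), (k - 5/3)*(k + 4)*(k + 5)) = k - 5/3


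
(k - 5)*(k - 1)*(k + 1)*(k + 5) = k^4 - 26*k^2 + 25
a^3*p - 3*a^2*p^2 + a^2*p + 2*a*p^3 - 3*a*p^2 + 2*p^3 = (a - 2*p)*(a - p)*(a*p + p)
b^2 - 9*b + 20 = (b - 5)*(b - 4)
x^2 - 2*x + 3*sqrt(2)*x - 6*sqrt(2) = (x - 2)*(x + 3*sqrt(2))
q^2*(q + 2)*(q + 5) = q^4 + 7*q^3 + 10*q^2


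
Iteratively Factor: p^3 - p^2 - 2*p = (p + 1)*(p^2 - 2*p) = (p - 2)*(p + 1)*(p)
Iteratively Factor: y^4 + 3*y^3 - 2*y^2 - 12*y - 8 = (y + 1)*(y^3 + 2*y^2 - 4*y - 8) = (y + 1)*(y + 2)*(y^2 - 4) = (y + 1)*(y + 2)^2*(y - 2)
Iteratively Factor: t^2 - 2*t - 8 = (t + 2)*(t - 4)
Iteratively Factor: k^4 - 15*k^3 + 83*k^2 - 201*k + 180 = (k - 5)*(k^3 - 10*k^2 + 33*k - 36) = (k - 5)*(k - 3)*(k^2 - 7*k + 12) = (k - 5)*(k - 4)*(k - 3)*(k - 3)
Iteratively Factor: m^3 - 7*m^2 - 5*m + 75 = (m - 5)*(m^2 - 2*m - 15) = (m - 5)^2*(m + 3)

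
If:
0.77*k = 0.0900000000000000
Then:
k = 0.12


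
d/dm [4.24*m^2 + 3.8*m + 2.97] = 8.48*m + 3.8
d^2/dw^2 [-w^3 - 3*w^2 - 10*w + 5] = -6*w - 6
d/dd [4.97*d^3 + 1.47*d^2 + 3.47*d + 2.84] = 14.91*d^2 + 2.94*d + 3.47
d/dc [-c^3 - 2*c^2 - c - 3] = -3*c^2 - 4*c - 1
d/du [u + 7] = 1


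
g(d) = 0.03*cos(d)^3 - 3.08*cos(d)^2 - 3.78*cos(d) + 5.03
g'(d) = -0.09*sin(d)*cos(d)^2 + 6.16*sin(d)*cos(d) + 3.78*sin(d)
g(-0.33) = -1.28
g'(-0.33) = -3.09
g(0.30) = -1.37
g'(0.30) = 2.83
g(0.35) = -1.21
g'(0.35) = 3.25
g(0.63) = -0.02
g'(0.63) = 5.12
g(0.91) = 1.56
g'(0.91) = 5.94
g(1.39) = 4.25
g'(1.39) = 4.81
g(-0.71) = 0.41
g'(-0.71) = -5.48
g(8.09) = 5.75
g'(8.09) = 2.27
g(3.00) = 5.72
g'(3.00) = -0.34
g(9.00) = 5.89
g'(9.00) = -0.79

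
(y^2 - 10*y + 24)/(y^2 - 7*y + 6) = (y - 4)/(y - 1)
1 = 1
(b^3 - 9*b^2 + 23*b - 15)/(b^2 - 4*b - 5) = (b^2 - 4*b + 3)/(b + 1)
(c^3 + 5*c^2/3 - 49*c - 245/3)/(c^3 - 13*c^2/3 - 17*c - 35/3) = (c + 7)/(c + 1)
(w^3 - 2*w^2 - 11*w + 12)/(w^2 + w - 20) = (w^2 + 2*w - 3)/(w + 5)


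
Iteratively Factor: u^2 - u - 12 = (u - 4)*(u + 3)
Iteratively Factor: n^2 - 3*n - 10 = (n - 5)*(n + 2)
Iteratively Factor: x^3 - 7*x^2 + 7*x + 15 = (x + 1)*(x^2 - 8*x + 15) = (x - 3)*(x + 1)*(x - 5)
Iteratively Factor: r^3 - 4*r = (r + 2)*(r^2 - 2*r) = r*(r + 2)*(r - 2)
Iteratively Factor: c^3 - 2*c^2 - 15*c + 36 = (c - 3)*(c^2 + c - 12) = (c - 3)*(c + 4)*(c - 3)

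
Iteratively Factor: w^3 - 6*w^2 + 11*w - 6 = (w - 1)*(w^2 - 5*w + 6) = (w - 2)*(w - 1)*(w - 3)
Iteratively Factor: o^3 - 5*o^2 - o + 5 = (o + 1)*(o^2 - 6*o + 5) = (o - 5)*(o + 1)*(o - 1)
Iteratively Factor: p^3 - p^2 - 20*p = (p + 4)*(p^2 - 5*p) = (p - 5)*(p + 4)*(p)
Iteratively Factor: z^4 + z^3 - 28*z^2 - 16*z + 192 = (z - 3)*(z^3 + 4*z^2 - 16*z - 64) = (z - 3)*(z + 4)*(z^2 - 16) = (z - 3)*(z + 4)^2*(z - 4)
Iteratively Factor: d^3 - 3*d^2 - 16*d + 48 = (d - 4)*(d^2 + d - 12) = (d - 4)*(d - 3)*(d + 4)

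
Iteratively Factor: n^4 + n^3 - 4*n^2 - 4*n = (n + 2)*(n^3 - n^2 - 2*n) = (n + 1)*(n + 2)*(n^2 - 2*n) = n*(n + 1)*(n + 2)*(n - 2)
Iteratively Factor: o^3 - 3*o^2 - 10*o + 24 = (o - 4)*(o^2 + o - 6) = (o - 4)*(o - 2)*(o + 3)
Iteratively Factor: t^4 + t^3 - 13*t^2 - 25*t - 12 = (t + 1)*(t^3 - 13*t - 12) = (t + 1)*(t + 3)*(t^2 - 3*t - 4) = (t + 1)^2*(t + 3)*(t - 4)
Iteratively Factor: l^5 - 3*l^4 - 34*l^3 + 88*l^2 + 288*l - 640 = (l - 4)*(l^4 + l^3 - 30*l^2 - 32*l + 160) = (l - 4)*(l + 4)*(l^3 - 3*l^2 - 18*l + 40) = (l - 5)*(l - 4)*(l + 4)*(l^2 + 2*l - 8) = (l - 5)*(l - 4)*(l + 4)^2*(l - 2)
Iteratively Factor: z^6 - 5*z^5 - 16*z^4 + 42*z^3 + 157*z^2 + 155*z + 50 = (z - 5)*(z^5 - 16*z^3 - 38*z^2 - 33*z - 10) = (z - 5)*(z + 1)*(z^4 - z^3 - 15*z^2 - 23*z - 10) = (z - 5)*(z + 1)*(z + 2)*(z^3 - 3*z^2 - 9*z - 5) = (z - 5)^2*(z + 1)*(z + 2)*(z^2 + 2*z + 1) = (z - 5)^2*(z + 1)^2*(z + 2)*(z + 1)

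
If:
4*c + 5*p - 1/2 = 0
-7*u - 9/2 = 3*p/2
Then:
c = 35*u/6 + 31/8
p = -14*u/3 - 3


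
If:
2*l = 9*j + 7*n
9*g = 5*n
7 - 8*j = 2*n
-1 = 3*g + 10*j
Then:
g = 13/2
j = -41/20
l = 1269/40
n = 117/10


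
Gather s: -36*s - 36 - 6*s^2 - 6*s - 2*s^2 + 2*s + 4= -8*s^2 - 40*s - 32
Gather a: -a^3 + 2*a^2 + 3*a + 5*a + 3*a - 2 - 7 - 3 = -a^3 + 2*a^2 + 11*a - 12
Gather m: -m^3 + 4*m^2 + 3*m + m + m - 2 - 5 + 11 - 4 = -m^3 + 4*m^2 + 5*m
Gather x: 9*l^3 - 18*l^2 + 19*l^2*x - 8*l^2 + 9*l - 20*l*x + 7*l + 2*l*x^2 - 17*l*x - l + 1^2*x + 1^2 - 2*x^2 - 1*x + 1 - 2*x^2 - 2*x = 9*l^3 - 26*l^2 + 15*l + x^2*(2*l - 4) + x*(19*l^2 - 37*l - 2) + 2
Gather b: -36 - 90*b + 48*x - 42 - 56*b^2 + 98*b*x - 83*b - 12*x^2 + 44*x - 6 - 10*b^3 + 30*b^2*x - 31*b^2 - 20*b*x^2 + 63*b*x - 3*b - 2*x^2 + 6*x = -10*b^3 + b^2*(30*x - 87) + b*(-20*x^2 + 161*x - 176) - 14*x^2 + 98*x - 84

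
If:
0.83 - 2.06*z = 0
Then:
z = 0.40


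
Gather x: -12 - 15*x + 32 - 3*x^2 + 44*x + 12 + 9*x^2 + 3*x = 6*x^2 + 32*x + 32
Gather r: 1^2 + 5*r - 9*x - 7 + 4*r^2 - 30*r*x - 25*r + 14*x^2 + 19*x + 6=4*r^2 + r*(-30*x - 20) + 14*x^2 + 10*x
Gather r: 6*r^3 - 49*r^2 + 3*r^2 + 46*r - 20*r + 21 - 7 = 6*r^3 - 46*r^2 + 26*r + 14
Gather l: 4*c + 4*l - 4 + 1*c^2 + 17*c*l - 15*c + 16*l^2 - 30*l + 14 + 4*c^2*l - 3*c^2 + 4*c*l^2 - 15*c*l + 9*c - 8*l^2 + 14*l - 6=-2*c^2 - 2*c + l^2*(4*c + 8) + l*(4*c^2 + 2*c - 12) + 4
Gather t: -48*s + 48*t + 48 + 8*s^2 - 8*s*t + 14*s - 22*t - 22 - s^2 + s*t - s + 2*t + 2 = 7*s^2 - 35*s + t*(28 - 7*s) + 28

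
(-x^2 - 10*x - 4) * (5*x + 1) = -5*x^3 - 51*x^2 - 30*x - 4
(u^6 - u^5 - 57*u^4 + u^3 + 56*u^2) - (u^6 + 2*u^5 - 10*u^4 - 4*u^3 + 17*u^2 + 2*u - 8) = -3*u^5 - 47*u^4 + 5*u^3 + 39*u^2 - 2*u + 8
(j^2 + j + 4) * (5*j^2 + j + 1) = 5*j^4 + 6*j^3 + 22*j^2 + 5*j + 4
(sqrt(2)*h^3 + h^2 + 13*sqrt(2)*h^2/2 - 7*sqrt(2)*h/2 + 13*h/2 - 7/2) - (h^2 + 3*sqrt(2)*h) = sqrt(2)*h^3 + 13*sqrt(2)*h^2/2 - 13*sqrt(2)*h/2 + 13*h/2 - 7/2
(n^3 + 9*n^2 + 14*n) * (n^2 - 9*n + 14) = n^5 - 53*n^3 + 196*n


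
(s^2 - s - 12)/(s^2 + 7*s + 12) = (s - 4)/(s + 4)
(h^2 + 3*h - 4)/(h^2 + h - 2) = (h + 4)/(h + 2)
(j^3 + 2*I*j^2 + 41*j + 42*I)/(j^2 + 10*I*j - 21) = (j^2 - 5*I*j + 6)/(j + 3*I)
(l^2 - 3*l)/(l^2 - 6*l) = (l - 3)/(l - 6)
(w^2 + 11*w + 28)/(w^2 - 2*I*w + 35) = (w^2 + 11*w + 28)/(w^2 - 2*I*w + 35)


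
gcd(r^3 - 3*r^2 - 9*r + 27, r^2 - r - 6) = r - 3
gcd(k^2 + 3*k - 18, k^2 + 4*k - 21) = k - 3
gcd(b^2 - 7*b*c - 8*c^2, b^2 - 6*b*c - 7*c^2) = b + c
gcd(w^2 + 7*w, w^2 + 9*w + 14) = w + 7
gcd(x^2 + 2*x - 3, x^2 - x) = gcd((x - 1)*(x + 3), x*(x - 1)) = x - 1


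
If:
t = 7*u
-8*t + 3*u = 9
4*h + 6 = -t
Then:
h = -255/212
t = -63/53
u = -9/53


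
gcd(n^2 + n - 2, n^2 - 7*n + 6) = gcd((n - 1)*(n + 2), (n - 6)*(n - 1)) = n - 1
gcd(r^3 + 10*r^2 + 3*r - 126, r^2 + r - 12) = r - 3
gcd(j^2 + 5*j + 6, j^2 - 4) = j + 2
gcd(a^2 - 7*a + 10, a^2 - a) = 1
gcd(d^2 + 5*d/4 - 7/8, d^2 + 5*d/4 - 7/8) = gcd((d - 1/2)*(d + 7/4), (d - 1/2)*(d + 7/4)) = d^2 + 5*d/4 - 7/8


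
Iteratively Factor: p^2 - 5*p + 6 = (p - 2)*(p - 3)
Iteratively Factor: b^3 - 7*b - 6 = (b + 2)*(b^2 - 2*b - 3) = (b + 1)*(b + 2)*(b - 3)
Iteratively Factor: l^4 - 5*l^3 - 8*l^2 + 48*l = (l - 4)*(l^3 - l^2 - 12*l) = (l - 4)^2*(l^2 + 3*l) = (l - 4)^2*(l + 3)*(l)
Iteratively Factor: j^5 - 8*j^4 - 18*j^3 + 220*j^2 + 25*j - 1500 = (j - 5)*(j^4 - 3*j^3 - 33*j^2 + 55*j + 300) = (j - 5)^2*(j^3 + 2*j^2 - 23*j - 60) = (j - 5)^2*(j + 3)*(j^2 - j - 20) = (j - 5)^3*(j + 3)*(j + 4)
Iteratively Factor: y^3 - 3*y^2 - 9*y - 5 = (y - 5)*(y^2 + 2*y + 1) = (y - 5)*(y + 1)*(y + 1)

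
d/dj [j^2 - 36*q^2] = 2*j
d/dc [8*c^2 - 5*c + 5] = 16*c - 5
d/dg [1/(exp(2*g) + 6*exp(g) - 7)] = 2*(-exp(g) - 3)*exp(g)/(exp(2*g) + 6*exp(g) - 7)^2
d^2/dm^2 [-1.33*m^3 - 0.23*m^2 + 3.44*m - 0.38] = -7.98*m - 0.46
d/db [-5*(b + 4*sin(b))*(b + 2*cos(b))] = 5*(b + 4*sin(b))*(2*sin(b) - 1) - 5*(b + 2*cos(b))*(4*cos(b) + 1)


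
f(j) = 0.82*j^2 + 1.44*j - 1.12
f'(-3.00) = -3.48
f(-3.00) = 1.94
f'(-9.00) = -13.32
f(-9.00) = 52.34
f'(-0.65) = 0.37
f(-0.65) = -1.71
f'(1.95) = 4.64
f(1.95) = 4.81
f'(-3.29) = -3.96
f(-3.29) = 3.02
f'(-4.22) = -5.48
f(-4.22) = 7.41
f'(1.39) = 3.72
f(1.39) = 2.47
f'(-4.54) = -6.01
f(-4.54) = 9.24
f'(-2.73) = -3.04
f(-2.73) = 1.06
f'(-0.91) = -0.05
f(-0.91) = -1.75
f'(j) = 1.64*j + 1.44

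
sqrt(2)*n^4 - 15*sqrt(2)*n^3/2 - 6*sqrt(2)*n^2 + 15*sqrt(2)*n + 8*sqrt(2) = (n - 8)*(n - sqrt(2))*(n + sqrt(2))*(sqrt(2)*n + sqrt(2)/2)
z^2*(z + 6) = z^3 + 6*z^2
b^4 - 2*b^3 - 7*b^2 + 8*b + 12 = (b - 3)*(b - 2)*(b + 1)*(b + 2)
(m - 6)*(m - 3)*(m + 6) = m^3 - 3*m^2 - 36*m + 108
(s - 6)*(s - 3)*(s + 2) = s^3 - 7*s^2 + 36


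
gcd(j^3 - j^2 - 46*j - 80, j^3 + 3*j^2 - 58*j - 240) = j^2 - 3*j - 40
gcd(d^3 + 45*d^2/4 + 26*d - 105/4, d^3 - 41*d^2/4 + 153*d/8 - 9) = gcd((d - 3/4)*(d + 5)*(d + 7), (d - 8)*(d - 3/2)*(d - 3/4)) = d - 3/4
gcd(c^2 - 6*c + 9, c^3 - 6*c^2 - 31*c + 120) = c - 3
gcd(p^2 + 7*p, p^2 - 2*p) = p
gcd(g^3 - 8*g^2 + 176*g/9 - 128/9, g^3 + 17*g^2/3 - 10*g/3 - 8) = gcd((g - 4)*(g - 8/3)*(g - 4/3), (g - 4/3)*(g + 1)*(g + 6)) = g - 4/3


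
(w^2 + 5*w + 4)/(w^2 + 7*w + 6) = (w + 4)/(w + 6)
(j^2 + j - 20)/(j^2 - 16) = (j + 5)/(j + 4)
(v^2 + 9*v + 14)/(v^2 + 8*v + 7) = (v + 2)/(v + 1)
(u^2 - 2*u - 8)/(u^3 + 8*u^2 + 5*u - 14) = (u - 4)/(u^2 + 6*u - 7)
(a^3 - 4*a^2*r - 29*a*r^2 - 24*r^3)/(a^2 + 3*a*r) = a - 7*r - 8*r^2/a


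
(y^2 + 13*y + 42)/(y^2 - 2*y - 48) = (y + 7)/(y - 8)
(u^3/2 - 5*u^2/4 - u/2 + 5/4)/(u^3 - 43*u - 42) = (2*u^2 - 7*u + 5)/(4*(u^2 - u - 42))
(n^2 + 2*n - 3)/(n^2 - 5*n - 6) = (-n^2 - 2*n + 3)/(-n^2 + 5*n + 6)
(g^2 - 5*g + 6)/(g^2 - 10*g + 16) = (g - 3)/(g - 8)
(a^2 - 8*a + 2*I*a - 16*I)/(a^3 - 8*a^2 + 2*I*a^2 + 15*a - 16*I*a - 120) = (a + 2*I)/(a^2 + 2*I*a + 15)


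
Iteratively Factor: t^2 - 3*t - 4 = (t + 1)*(t - 4)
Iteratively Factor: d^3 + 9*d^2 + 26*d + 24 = (d + 4)*(d^2 + 5*d + 6) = (d + 2)*(d + 4)*(d + 3)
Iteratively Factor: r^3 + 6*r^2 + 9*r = (r + 3)*(r^2 + 3*r) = (r + 3)^2*(r)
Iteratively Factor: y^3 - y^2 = (y)*(y^2 - y) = y*(y - 1)*(y)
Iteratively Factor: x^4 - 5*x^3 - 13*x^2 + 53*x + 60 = (x - 4)*(x^3 - x^2 - 17*x - 15) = (x - 4)*(x + 1)*(x^2 - 2*x - 15) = (x - 4)*(x + 1)*(x + 3)*(x - 5)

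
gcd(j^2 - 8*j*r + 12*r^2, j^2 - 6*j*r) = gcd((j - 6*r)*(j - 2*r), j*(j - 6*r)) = -j + 6*r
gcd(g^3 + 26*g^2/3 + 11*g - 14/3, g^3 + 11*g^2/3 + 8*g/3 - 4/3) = g^2 + 5*g/3 - 2/3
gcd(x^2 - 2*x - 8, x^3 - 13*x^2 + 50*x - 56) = x - 4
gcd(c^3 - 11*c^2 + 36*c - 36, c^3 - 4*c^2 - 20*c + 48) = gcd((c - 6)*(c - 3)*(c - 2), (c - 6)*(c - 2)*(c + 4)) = c^2 - 8*c + 12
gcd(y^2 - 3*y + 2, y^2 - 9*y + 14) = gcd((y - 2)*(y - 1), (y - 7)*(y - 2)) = y - 2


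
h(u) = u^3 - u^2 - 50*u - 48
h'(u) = 3*u^2 - 2*u - 50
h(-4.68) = 61.59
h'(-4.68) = 25.07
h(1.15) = -105.30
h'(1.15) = -48.33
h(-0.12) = -42.02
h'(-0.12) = -49.72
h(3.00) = -180.00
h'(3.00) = -29.00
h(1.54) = -123.72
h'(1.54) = -45.97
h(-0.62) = -17.62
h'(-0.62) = -47.61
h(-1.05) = 2.24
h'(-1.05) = -44.59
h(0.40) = -68.10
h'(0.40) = -50.32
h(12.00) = 936.00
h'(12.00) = 358.00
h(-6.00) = 0.00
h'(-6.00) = 70.00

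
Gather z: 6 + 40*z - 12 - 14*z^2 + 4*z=-14*z^2 + 44*z - 6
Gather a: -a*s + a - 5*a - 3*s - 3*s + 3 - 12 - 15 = a*(-s - 4) - 6*s - 24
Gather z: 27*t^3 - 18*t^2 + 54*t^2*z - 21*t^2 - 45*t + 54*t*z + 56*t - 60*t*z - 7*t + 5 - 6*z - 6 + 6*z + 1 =27*t^3 - 39*t^2 + 4*t + z*(54*t^2 - 6*t)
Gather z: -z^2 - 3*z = -z^2 - 3*z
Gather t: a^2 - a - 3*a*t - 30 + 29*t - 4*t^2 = a^2 - a - 4*t^2 + t*(29 - 3*a) - 30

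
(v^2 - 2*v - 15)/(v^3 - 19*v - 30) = 1/(v + 2)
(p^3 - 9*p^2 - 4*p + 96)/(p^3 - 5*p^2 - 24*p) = (p - 4)/p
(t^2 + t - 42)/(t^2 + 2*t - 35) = (t - 6)/(t - 5)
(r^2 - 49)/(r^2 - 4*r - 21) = (r + 7)/(r + 3)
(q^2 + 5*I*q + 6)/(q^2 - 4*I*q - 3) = (q + 6*I)/(q - 3*I)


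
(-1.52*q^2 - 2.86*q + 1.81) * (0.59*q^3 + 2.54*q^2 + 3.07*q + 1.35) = -0.8968*q^5 - 5.5482*q^4 - 10.8629*q^3 - 6.2348*q^2 + 1.6957*q + 2.4435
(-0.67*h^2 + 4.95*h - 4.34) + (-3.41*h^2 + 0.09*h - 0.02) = -4.08*h^2 + 5.04*h - 4.36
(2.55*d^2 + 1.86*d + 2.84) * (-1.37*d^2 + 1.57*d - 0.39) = -3.4935*d^4 + 1.4553*d^3 - 1.9651*d^2 + 3.7334*d - 1.1076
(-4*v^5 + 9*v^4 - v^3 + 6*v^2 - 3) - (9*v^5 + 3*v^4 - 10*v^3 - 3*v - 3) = -13*v^5 + 6*v^4 + 9*v^3 + 6*v^2 + 3*v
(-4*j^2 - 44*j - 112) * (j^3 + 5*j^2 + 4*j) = -4*j^5 - 64*j^4 - 348*j^3 - 736*j^2 - 448*j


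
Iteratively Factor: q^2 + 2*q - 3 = (q + 3)*(q - 1)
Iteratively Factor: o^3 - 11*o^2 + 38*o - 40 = (o - 2)*(o^2 - 9*o + 20) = (o - 4)*(o - 2)*(o - 5)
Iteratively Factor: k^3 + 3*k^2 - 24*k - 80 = (k + 4)*(k^2 - k - 20) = (k - 5)*(k + 4)*(k + 4)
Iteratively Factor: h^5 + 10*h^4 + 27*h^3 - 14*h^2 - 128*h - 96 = (h + 4)*(h^4 + 6*h^3 + 3*h^2 - 26*h - 24) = (h - 2)*(h + 4)*(h^3 + 8*h^2 + 19*h + 12) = (h - 2)*(h + 4)^2*(h^2 + 4*h + 3) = (h - 2)*(h + 1)*(h + 4)^2*(h + 3)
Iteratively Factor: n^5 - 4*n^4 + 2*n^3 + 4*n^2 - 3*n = (n + 1)*(n^4 - 5*n^3 + 7*n^2 - 3*n) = (n - 3)*(n + 1)*(n^3 - 2*n^2 + n) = n*(n - 3)*(n + 1)*(n^2 - 2*n + 1) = n*(n - 3)*(n - 1)*(n + 1)*(n - 1)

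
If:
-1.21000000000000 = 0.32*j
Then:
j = -3.78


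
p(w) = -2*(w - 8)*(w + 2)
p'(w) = 12 - 4*w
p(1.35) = 44.56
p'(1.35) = 6.60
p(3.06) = 49.99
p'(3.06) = -0.24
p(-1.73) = 5.25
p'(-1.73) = 18.92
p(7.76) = 4.68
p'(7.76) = -19.04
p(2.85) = 49.96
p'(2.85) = 0.60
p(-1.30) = 13.02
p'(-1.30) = 17.20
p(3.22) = 49.90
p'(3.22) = -0.88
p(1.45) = 45.20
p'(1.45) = 6.20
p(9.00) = -22.00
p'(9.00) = -24.00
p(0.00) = 32.00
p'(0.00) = 12.00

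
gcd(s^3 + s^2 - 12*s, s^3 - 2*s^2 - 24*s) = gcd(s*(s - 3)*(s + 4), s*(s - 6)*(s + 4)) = s^2 + 4*s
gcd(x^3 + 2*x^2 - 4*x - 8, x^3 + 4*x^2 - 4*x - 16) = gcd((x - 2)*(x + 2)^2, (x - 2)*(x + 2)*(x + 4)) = x^2 - 4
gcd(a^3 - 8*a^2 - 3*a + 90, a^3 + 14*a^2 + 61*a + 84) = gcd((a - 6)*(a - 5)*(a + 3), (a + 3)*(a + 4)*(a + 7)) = a + 3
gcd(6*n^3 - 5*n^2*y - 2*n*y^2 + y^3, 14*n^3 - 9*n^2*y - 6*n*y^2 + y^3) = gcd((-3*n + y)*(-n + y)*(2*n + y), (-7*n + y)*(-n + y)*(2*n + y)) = -2*n^2 + n*y + y^2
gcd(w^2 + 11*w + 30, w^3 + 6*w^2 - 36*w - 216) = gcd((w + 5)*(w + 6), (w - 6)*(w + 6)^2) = w + 6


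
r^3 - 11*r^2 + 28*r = r*(r - 7)*(r - 4)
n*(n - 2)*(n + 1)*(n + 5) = n^4 + 4*n^3 - 7*n^2 - 10*n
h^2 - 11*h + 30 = (h - 6)*(h - 5)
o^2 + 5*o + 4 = (o + 1)*(o + 4)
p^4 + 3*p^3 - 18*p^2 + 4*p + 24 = (p - 2)^2*(p + 1)*(p + 6)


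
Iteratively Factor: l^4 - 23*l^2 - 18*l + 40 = (l - 5)*(l^3 + 5*l^2 + 2*l - 8) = (l - 5)*(l - 1)*(l^2 + 6*l + 8) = (l - 5)*(l - 1)*(l + 4)*(l + 2)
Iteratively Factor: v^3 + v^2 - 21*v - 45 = (v + 3)*(v^2 - 2*v - 15) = (v - 5)*(v + 3)*(v + 3)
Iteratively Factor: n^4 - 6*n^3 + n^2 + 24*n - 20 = (n - 1)*(n^3 - 5*n^2 - 4*n + 20) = (n - 1)*(n + 2)*(n^2 - 7*n + 10) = (n - 2)*(n - 1)*(n + 2)*(n - 5)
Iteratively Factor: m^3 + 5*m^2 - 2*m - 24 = (m - 2)*(m^2 + 7*m + 12) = (m - 2)*(m + 3)*(m + 4)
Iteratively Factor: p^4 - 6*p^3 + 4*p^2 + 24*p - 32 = (p + 2)*(p^3 - 8*p^2 + 20*p - 16) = (p - 4)*(p + 2)*(p^2 - 4*p + 4) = (p - 4)*(p - 2)*(p + 2)*(p - 2)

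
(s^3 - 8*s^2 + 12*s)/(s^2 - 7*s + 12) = s*(s^2 - 8*s + 12)/(s^2 - 7*s + 12)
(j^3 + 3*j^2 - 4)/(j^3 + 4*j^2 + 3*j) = (j^3 + 3*j^2 - 4)/(j*(j^2 + 4*j + 3))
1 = 1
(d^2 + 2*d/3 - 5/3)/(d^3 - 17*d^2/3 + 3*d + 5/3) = (3*d + 5)/(3*d^2 - 14*d - 5)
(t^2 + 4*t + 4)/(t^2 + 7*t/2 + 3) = 2*(t + 2)/(2*t + 3)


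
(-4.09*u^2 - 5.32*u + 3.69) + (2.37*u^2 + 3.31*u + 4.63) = -1.72*u^2 - 2.01*u + 8.32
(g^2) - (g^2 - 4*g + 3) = 4*g - 3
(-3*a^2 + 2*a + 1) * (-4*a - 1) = 12*a^3 - 5*a^2 - 6*a - 1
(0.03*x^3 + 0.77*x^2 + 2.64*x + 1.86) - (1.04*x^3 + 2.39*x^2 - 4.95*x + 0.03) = -1.01*x^3 - 1.62*x^2 + 7.59*x + 1.83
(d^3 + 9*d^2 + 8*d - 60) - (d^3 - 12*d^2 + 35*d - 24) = 21*d^2 - 27*d - 36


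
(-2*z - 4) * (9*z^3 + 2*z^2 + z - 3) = -18*z^4 - 40*z^3 - 10*z^2 + 2*z + 12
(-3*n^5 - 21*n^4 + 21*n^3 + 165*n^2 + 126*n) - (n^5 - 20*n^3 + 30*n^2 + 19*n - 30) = -4*n^5 - 21*n^4 + 41*n^3 + 135*n^2 + 107*n + 30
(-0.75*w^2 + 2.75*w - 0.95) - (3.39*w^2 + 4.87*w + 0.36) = -4.14*w^2 - 2.12*w - 1.31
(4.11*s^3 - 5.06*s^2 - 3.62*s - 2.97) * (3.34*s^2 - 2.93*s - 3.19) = 13.7274*s^5 - 28.9427*s^4 - 10.3759*s^3 + 16.8282*s^2 + 20.2499*s + 9.4743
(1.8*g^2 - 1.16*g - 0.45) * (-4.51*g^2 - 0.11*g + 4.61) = -8.118*g^4 + 5.0336*g^3 + 10.4551*g^2 - 5.2981*g - 2.0745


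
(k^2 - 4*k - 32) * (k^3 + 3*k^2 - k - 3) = k^5 - k^4 - 45*k^3 - 95*k^2 + 44*k + 96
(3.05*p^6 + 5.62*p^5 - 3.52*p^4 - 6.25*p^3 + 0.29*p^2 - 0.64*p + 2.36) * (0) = 0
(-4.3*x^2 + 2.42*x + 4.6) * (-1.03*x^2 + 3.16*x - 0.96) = 4.429*x^4 - 16.0806*x^3 + 7.0372*x^2 + 12.2128*x - 4.416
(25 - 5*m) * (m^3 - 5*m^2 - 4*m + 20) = -5*m^4 + 50*m^3 - 105*m^2 - 200*m + 500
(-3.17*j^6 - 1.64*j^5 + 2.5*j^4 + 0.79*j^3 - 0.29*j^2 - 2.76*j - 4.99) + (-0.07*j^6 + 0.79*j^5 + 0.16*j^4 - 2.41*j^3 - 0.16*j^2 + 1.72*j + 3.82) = -3.24*j^6 - 0.85*j^5 + 2.66*j^4 - 1.62*j^3 - 0.45*j^2 - 1.04*j - 1.17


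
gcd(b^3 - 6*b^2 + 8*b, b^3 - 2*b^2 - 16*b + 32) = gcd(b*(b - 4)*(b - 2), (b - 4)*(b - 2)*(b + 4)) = b^2 - 6*b + 8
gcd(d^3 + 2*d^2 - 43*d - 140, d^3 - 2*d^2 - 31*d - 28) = d^2 - 3*d - 28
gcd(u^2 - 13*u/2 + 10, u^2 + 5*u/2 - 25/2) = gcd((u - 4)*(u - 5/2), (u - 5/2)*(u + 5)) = u - 5/2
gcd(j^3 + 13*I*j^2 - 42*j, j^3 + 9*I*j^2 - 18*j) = j^2 + 6*I*j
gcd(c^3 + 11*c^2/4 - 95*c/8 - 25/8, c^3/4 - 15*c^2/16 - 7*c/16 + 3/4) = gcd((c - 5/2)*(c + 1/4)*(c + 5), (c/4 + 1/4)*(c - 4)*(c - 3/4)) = 1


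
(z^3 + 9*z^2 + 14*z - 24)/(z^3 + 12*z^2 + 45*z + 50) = (z^3 + 9*z^2 + 14*z - 24)/(z^3 + 12*z^2 + 45*z + 50)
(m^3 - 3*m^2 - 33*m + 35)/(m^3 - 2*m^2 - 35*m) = (m - 1)/m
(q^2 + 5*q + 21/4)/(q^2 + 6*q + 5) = (q^2 + 5*q + 21/4)/(q^2 + 6*q + 5)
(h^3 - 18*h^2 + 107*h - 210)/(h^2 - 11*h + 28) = (h^2 - 11*h + 30)/(h - 4)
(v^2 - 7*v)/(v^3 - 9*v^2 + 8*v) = (v - 7)/(v^2 - 9*v + 8)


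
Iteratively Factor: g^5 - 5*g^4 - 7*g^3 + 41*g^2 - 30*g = (g - 1)*(g^4 - 4*g^3 - 11*g^2 + 30*g) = (g - 2)*(g - 1)*(g^3 - 2*g^2 - 15*g) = g*(g - 2)*(g - 1)*(g^2 - 2*g - 15) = g*(g - 2)*(g - 1)*(g + 3)*(g - 5)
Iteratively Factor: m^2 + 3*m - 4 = (m - 1)*(m + 4)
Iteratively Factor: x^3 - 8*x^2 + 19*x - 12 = (x - 4)*(x^2 - 4*x + 3) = (x - 4)*(x - 3)*(x - 1)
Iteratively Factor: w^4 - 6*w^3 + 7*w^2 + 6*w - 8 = (w - 4)*(w^3 - 2*w^2 - w + 2) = (w - 4)*(w + 1)*(w^2 - 3*w + 2) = (w - 4)*(w - 2)*(w + 1)*(w - 1)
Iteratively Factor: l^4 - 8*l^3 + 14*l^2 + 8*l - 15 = (l + 1)*(l^3 - 9*l^2 + 23*l - 15) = (l - 3)*(l + 1)*(l^2 - 6*l + 5) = (l - 5)*(l - 3)*(l + 1)*(l - 1)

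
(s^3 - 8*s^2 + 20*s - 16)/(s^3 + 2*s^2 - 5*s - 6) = (s^2 - 6*s + 8)/(s^2 + 4*s + 3)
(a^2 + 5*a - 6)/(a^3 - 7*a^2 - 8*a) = (-a^2 - 5*a + 6)/(a*(-a^2 + 7*a + 8))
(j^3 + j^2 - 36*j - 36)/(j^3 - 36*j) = (j + 1)/j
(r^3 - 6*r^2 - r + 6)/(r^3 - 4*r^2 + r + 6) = (r^2 - 7*r + 6)/(r^2 - 5*r + 6)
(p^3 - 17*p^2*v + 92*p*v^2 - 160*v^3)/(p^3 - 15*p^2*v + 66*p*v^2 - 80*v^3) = (p - 4*v)/(p - 2*v)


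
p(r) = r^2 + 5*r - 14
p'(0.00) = 5.00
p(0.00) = -14.00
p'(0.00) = 5.00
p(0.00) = -14.00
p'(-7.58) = -10.16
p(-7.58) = 5.56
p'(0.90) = 6.80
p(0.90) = -8.69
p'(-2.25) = 0.50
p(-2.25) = -20.19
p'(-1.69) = 1.62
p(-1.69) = -19.59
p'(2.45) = 9.90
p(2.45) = 4.25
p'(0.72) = 6.44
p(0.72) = -9.88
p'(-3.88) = -2.76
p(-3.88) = -18.35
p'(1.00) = 7.00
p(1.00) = -8.00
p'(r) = 2*r + 5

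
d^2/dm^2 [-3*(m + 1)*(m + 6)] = -6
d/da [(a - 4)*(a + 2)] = 2*a - 2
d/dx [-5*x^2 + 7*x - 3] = 7 - 10*x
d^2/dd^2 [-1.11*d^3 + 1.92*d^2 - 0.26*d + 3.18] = 3.84 - 6.66*d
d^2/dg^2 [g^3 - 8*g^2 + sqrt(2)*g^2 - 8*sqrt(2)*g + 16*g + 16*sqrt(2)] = 6*g - 16 + 2*sqrt(2)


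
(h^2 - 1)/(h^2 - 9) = (h^2 - 1)/(h^2 - 9)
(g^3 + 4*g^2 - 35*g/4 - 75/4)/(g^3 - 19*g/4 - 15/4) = (g + 5)/(g + 1)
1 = 1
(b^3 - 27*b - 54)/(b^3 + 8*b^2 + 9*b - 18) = (b^2 - 3*b - 18)/(b^2 + 5*b - 6)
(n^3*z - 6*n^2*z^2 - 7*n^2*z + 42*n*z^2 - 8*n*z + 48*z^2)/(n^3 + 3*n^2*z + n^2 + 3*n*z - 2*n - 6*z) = z*(n^3 - 6*n^2*z - 7*n^2 + 42*n*z - 8*n + 48*z)/(n^3 + 3*n^2*z + n^2 + 3*n*z - 2*n - 6*z)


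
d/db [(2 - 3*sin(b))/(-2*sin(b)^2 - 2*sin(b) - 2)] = (-3*sin(b)^2 + 4*sin(b) + 5)*cos(b)/(2*(sin(b)^2 + sin(b) + 1)^2)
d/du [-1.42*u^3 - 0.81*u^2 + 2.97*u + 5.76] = -4.26*u^2 - 1.62*u + 2.97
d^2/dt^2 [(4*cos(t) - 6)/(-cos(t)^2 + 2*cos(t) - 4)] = 8*(-9*(1 - cos(2*t))^2*cos(t) + 4*(1 - cos(2*t))^2 + 13*cos(t) - 54*cos(2*t) + 9*cos(3*t) + 2*cos(5*t) - 6)/(4*cos(t) - cos(2*t) - 9)^3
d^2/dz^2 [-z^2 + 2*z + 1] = -2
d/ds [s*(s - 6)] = 2*s - 6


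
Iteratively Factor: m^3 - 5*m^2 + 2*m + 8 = (m + 1)*(m^2 - 6*m + 8) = (m - 4)*(m + 1)*(m - 2)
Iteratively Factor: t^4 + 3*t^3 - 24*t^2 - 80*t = (t - 5)*(t^3 + 8*t^2 + 16*t) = t*(t - 5)*(t^2 + 8*t + 16) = t*(t - 5)*(t + 4)*(t + 4)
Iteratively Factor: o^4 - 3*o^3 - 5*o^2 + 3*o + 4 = (o - 4)*(o^3 + o^2 - o - 1) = (o - 4)*(o - 1)*(o^2 + 2*o + 1) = (o - 4)*(o - 1)*(o + 1)*(o + 1)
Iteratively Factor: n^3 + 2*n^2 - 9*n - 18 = (n - 3)*(n^2 + 5*n + 6) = (n - 3)*(n + 3)*(n + 2)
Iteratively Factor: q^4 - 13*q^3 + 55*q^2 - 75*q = (q - 5)*(q^3 - 8*q^2 + 15*q) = q*(q - 5)*(q^2 - 8*q + 15) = q*(q - 5)^2*(q - 3)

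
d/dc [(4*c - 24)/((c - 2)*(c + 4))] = 4*(-c^2 + 12*c + 4)/(c^4 + 4*c^3 - 12*c^2 - 32*c + 64)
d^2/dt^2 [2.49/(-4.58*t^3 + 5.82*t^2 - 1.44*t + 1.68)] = ((68.4252*t - 28.9836)*(4.58*t^3 - 5.82*t^2 + 1.44*t - 1.68) - 2.49*(13.74*t^2 - 11.64*t + 1.44)*(27.48*t^2 - 23.28*t + 2.88))/(4.58*t^3 - 5.82*t^2 + 1.44*t - 1.68)^3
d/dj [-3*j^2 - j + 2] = -6*j - 1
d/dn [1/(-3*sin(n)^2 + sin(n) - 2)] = (6*sin(n) - 1)*cos(n)/(3*sin(n)^2 - sin(n) + 2)^2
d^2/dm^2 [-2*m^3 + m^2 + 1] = 2 - 12*m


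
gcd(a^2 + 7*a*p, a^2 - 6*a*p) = a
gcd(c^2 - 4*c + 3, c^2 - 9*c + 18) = c - 3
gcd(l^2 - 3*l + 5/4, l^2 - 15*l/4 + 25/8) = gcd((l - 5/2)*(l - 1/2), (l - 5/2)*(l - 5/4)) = l - 5/2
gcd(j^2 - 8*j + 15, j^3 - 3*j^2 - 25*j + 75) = j^2 - 8*j + 15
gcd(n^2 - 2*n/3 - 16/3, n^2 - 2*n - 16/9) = n - 8/3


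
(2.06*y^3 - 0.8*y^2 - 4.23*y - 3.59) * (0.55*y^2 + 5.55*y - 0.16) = 1.133*y^5 + 10.993*y^4 - 7.0961*y^3 - 25.323*y^2 - 19.2477*y + 0.5744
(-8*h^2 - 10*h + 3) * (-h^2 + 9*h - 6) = 8*h^4 - 62*h^3 - 45*h^2 + 87*h - 18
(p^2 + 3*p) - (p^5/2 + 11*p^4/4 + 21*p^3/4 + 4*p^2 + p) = -p^5/2 - 11*p^4/4 - 21*p^3/4 - 3*p^2 + 2*p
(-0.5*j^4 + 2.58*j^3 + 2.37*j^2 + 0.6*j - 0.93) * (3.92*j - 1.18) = -1.96*j^5 + 10.7036*j^4 + 6.246*j^3 - 0.4446*j^2 - 4.3536*j + 1.0974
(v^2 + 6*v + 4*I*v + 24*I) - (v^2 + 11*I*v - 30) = 6*v - 7*I*v + 30 + 24*I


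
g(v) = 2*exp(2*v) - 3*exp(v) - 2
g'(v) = 4*exp(2*v) - 3*exp(v)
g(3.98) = 5565.59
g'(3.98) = 11295.74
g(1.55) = 28.26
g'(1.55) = 74.66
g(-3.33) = -2.10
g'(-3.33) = -0.10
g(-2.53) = -2.23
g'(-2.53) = -0.21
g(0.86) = 2.08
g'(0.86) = 15.25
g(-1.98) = -2.38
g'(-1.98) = -0.34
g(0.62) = -0.67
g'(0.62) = 8.25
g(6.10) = 396238.73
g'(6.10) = 793819.03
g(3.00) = 744.60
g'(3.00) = 1553.46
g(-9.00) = -2.00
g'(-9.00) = 0.00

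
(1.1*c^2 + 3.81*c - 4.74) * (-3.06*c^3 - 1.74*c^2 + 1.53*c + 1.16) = -3.366*c^5 - 13.5726*c^4 + 9.558*c^3 + 15.3529*c^2 - 2.8326*c - 5.4984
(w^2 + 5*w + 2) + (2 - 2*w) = w^2 + 3*w + 4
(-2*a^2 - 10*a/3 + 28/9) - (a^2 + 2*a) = -3*a^2 - 16*a/3 + 28/9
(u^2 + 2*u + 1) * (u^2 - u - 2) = u^4 + u^3 - 3*u^2 - 5*u - 2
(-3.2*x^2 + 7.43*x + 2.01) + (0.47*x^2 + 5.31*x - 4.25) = -2.73*x^2 + 12.74*x - 2.24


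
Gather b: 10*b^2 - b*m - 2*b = 10*b^2 + b*(-m - 2)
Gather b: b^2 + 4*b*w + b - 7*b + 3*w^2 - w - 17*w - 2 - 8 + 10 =b^2 + b*(4*w - 6) + 3*w^2 - 18*w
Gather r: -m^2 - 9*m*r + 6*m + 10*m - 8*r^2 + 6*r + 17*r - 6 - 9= -m^2 + 16*m - 8*r^2 + r*(23 - 9*m) - 15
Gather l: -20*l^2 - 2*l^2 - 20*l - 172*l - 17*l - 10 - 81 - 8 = -22*l^2 - 209*l - 99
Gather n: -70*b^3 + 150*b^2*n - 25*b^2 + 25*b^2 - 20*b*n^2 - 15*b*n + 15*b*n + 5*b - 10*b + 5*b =-70*b^3 + 150*b^2*n - 20*b*n^2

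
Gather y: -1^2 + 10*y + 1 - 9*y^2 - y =-9*y^2 + 9*y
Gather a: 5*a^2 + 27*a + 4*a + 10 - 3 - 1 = 5*a^2 + 31*a + 6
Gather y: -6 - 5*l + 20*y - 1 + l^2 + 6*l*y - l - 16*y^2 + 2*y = l^2 - 6*l - 16*y^2 + y*(6*l + 22) - 7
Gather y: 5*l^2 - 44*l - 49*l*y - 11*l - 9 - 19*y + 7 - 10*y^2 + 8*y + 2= 5*l^2 - 55*l - 10*y^2 + y*(-49*l - 11)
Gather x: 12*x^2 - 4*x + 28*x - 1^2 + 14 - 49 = 12*x^2 + 24*x - 36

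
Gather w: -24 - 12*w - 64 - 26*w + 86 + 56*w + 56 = 18*w + 54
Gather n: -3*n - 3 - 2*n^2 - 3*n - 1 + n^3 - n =n^3 - 2*n^2 - 7*n - 4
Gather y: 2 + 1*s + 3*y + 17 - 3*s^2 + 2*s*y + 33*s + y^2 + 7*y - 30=-3*s^2 + 34*s + y^2 + y*(2*s + 10) - 11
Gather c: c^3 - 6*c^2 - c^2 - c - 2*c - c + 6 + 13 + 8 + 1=c^3 - 7*c^2 - 4*c + 28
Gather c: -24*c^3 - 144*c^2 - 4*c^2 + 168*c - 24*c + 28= -24*c^3 - 148*c^2 + 144*c + 28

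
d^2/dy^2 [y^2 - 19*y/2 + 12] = 2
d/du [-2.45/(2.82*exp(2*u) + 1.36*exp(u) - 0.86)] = (13.818*exp(u) + 3.332)*exp(u)/(2.82*exp(2*u) + 1.36*exp(u) - 0.86)^2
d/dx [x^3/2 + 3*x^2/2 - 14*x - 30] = 3*x^2/2 + 3*x - 14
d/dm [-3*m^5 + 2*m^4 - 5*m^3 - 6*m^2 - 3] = m*(-15*m^3 + 8*m^2 - 15*m - 12)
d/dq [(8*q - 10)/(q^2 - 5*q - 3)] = 2*(-4*q^2 + 10*q - 37)/(q^4 - 10*q^3 + 19*q^2 + 30*q + 9)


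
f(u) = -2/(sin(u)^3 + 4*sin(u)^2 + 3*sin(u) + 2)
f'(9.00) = -0.78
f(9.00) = -0.50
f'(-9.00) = -0.21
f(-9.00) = -1.46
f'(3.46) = -0.74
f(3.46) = -1.41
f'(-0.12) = 1.44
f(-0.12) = -1.18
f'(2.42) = -0.40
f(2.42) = -0.33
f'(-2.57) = 0.39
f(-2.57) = -1.44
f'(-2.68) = -0.03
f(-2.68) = -1.46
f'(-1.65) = 0.08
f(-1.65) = -1.00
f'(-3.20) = -1.45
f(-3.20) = -0.91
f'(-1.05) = -0.54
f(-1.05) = -1.14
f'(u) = -2*(-3*sin(u)^2*cos(u) - 8*sin(u)*cos(u) - 3*cos(u))/(sin(u)^3 + 4*sin(u)^2 + 3*sin(u) + 2)^2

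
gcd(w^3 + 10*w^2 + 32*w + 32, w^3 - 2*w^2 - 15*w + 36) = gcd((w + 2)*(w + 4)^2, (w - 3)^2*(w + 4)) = w + 4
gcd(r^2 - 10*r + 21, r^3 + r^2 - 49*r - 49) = r - 7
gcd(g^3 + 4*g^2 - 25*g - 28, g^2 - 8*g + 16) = g - 4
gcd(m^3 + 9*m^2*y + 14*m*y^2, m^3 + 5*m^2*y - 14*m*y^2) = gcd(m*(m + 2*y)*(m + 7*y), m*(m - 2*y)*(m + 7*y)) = m^2 + 7*m*y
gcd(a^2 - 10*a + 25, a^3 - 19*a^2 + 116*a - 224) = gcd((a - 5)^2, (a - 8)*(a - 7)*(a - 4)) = 1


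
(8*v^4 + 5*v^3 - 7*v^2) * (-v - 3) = -8*v^5 - 29*v^4 - 8*v^3 + 21*v^2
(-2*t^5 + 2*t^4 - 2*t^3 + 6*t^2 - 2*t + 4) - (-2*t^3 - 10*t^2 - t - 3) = -2*t^5 + 2*t^4 + 16*t^2 - t + 7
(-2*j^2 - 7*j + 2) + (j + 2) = -2*j^2 - 6*j + 4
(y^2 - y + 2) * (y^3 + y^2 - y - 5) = y^5 - 2*y^2 + 3*y - 10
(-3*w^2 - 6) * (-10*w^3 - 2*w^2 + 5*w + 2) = 30*w^5 + 6*w^4 + 45*w^3 + 6*w^2 - 30*w - 12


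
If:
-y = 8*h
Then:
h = -y/8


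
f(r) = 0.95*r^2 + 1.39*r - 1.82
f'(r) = 1.9*r + 1.39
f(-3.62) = 5.60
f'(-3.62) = -5.49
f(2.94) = 10.48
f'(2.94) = 6.98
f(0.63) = -0.57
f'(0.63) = 2.59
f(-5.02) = 15.14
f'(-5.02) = -8.15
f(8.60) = 80.40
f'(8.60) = 17.73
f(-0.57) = -2.30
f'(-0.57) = 0.31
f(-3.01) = 2.60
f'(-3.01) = -4.33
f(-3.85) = 6.91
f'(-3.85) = -5.92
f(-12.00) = 118.30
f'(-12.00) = -21.41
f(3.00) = 10.90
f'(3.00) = 7.09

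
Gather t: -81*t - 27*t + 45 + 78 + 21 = 144 - 108*t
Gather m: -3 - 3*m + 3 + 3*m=0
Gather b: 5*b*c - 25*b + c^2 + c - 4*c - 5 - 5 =b*(5*c - 25) + c^2 - 3*c - 10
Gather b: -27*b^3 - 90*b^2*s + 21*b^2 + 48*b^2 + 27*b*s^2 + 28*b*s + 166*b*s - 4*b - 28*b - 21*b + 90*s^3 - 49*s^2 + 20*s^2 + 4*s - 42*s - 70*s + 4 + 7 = -27*b^3 + b^2*(69 - 90*s) + b*(27*s^2 + 194*s - 53) + 90*s^3 - 29*s^2 - 108*s + 11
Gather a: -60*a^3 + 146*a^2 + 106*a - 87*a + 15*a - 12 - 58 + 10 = -60*a^3 + 146*a^2 + 34*a - 60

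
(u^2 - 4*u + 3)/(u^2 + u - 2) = (u - 3)/(u + 2)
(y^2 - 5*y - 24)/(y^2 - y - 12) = (y - 8)/(y - 4)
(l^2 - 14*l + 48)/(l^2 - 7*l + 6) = (l - 8)/(l - 1)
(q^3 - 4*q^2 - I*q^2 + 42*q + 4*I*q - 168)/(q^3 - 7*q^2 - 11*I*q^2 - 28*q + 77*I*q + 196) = (q^2 + q*(-4 + 6*I) - 24*I)/(q^2 + q*(-7 - 4*I) + 28*I)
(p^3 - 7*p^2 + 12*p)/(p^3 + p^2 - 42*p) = (p^2 - 7*p + 12)/(p^2 + p - 42)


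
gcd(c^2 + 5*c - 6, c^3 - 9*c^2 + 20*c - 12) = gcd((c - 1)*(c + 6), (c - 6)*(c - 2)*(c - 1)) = c - 1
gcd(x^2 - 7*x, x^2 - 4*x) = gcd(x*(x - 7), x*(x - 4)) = x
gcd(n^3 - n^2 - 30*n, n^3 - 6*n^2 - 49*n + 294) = n - 6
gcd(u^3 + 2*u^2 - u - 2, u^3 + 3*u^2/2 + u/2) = u + 1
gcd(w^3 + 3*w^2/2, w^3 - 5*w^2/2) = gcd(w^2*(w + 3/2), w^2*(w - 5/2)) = w^2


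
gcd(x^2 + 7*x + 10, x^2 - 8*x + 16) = 1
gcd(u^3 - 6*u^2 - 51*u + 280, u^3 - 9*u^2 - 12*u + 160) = u^2 - 13*u + 40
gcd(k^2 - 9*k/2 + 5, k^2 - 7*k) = 1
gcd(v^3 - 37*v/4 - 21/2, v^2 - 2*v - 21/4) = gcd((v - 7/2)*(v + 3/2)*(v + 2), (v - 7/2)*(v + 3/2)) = v^2 - 2*v - 21/4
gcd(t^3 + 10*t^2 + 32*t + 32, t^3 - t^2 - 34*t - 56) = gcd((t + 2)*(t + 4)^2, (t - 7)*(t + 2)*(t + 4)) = t^2 + 6*t + 8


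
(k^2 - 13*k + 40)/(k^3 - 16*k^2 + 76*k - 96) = (k - 5)/(k^2 - 8*k + 12)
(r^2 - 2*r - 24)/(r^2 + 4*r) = (r - 6)/r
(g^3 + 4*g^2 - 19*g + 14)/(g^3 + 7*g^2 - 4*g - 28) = (g - 1)/(g + 2)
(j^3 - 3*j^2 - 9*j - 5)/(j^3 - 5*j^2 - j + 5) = (j + 1)/(j - 1)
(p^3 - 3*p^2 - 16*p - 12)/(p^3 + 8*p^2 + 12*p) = (p^2 - 5*p - 6)/(p*(p + 6))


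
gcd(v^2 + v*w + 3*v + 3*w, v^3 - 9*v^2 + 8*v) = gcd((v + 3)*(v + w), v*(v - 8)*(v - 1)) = 1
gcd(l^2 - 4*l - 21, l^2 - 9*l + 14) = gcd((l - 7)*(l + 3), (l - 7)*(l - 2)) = l - 7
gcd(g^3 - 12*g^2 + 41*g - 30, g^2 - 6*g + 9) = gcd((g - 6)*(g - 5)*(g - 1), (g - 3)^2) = 1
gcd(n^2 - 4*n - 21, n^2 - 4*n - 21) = n^2 - 4*n - 21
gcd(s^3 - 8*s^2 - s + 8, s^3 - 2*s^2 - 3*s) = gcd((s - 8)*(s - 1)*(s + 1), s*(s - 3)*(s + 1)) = s + 1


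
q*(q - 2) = q^2 - 2*q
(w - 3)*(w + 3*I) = w^2 - 3*w + 3*I*w - 9*I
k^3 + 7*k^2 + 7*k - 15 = (k - 1)*(k + 3)*(k + 5)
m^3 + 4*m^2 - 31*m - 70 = (m - 5)*(m + 2)*(m + 7)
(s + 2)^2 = s^2 + 4*s + 4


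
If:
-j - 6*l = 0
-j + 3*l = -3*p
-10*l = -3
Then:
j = -9/5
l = 3/10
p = -9/10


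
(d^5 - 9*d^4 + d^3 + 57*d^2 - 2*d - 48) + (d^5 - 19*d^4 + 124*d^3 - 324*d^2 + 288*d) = 2*d^5 - 28*d^4 + 125*d^3 - 267*d^2 + 286*d - 48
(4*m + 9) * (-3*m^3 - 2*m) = -12*m^4 - 27*m^3 - 8*m^2 - 18*m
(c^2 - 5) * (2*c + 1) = 2*c^3 + c^2 - 10*c - 5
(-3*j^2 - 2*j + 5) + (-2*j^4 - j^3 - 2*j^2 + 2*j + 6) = -2*j^4 - j^3 - 5*j^2 + 11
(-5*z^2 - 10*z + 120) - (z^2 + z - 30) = -6*z^2 - 11*z + 150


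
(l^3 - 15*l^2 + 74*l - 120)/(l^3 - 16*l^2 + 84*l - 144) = (l - 5)/(l - 6)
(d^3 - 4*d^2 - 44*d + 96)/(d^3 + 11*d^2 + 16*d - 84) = (d - 8)/(d + 7)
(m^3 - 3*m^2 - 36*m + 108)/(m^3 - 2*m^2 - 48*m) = (m^2 - 9*m + 18)/(m*(m - 8))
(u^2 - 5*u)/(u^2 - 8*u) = (u - 5)/(u - 8)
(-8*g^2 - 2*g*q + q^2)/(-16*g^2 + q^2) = (2*g + q)/(4*g + q)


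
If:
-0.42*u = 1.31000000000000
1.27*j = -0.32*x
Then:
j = -0.251968503937008*x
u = -3.12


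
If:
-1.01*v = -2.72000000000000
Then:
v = 2.69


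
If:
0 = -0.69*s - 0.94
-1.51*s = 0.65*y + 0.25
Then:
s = -1.36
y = 2.78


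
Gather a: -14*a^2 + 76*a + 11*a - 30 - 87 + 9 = -14*a^2 + 87*a - 108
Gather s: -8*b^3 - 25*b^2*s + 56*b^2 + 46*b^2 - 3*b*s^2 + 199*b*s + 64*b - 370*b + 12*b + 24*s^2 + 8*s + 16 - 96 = -8*b^3 + 102*b^2 - 294*b + s^2*(24 - 3*b) + s*(-25*b^2 + 199*b + 8) - 80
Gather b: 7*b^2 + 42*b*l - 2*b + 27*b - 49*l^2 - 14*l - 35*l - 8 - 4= 7*b^2 + b*(42*l + 25) - 49*l^2 - 49*l - 12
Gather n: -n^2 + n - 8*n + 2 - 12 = -n^2 - 7*n - 10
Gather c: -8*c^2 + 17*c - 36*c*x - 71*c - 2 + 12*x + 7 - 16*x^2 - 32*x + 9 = -8*c^2 + c*(-36*x - 54) - 16*x^2 - 20*x + 14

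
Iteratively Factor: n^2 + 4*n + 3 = (n + 1)*(n + 3)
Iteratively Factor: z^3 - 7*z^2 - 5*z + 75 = (z - 5)*(z^2 - 2*z - 15) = (z - 5)^2*(z + 3)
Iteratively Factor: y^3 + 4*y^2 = (y)*(y^2 + 4*y) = y*(y + 4)*(y)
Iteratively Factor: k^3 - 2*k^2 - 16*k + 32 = (k + 4)*(k^2 - 6*k + 8) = (k - 4)*(k + 4)*(k - 2)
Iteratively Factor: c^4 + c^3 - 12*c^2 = (c - 3)*(c^3 + 4*c^2) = c*(c - 3)*(c^2 + 4*c) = c*(c - 3)*(c + 4)*(c)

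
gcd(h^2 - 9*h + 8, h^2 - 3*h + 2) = h - 1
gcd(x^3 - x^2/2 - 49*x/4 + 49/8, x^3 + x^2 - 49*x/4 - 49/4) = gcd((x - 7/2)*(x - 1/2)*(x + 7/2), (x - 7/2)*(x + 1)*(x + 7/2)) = x^2 - 49/4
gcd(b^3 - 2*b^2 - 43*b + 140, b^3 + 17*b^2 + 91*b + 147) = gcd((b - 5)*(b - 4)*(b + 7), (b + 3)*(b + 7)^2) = b + 7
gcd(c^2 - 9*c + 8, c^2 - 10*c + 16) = c - 8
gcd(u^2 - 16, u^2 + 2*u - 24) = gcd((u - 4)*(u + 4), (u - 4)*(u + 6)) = u - 4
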